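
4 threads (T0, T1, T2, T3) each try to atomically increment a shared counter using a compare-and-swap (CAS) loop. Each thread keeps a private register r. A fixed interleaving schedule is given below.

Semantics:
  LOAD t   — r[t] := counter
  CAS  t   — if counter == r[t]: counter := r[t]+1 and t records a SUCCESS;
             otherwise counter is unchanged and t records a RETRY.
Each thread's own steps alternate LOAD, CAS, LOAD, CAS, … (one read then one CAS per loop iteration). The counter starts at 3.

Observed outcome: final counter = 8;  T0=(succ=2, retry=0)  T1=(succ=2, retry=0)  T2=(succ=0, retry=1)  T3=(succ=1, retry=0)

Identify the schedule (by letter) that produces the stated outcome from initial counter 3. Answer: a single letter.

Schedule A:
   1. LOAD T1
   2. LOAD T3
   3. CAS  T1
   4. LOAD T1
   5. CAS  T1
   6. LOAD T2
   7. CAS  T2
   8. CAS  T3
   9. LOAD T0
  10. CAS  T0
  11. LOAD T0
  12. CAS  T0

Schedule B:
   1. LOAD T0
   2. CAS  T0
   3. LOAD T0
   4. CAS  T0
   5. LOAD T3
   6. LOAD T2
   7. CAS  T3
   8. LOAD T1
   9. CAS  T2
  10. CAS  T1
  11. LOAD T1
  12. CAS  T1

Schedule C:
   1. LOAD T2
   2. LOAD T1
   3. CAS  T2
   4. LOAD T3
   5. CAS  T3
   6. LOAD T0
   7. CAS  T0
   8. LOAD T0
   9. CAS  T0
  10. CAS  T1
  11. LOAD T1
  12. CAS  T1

Tracing schedule B:
step 1: T0 LOAD ⇒ load; ctr=3 reg=3
step 2: T0 CAS ⇒ ok; ctr=4 reg=3
step 3: T0 LOAD ⇒ load; ctr=4 reg=4
step 4: T0 CAS ⇒ ok; ctr=5 reg=4
step 5: T3 LOAD ⇒ load; ctr=5 reg=5
step 6: T2 LOAD ⇒ load; ctr=5 reg=5
step 7: T3 CAS ⇒ ok; ctr=6 reg=5
step 8: T1 LOAD ⇒ load; ctr=6 reg=6
step 9: T2 CAS ⇒ retry; ctr=6 reg=5
step 10: T1 CAS ⇒ ok; ctr=7 reg=6
step 11: T1 LOAD ⇒ load; ctr=7 reg=7
step 12: T1 CAS ⇒ ok; ctr=8 reg=7

B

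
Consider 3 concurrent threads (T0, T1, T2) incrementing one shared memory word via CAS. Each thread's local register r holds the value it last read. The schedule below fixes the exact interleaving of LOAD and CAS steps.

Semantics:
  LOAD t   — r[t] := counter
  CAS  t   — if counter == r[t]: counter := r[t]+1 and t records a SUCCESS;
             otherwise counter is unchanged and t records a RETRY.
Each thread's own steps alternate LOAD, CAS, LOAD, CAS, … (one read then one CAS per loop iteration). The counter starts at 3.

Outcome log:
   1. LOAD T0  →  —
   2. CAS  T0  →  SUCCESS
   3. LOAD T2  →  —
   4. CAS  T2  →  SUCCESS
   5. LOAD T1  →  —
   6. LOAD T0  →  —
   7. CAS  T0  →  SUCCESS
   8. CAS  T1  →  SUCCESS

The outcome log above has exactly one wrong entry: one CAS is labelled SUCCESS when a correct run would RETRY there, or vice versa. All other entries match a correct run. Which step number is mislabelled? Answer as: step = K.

step = 8

Re-executing:
[1] T0.load  rd  (counter 3, T0.r 3)
[2] T0.cas  hit  (counter 4, T0.r 3)
[3] T2.load  rd  (counter 4, T2.r 4)
[4] T2.cas  hit  (counter 5, T2.r 4)
[5] T1.load  rd  (counter 5, T1.r 5)
[6] T0.load  rd  (counter 5, T0.r 5)
[7] T0.cas  hit  (counter 6, T0.r 5)
[8] T1.cas  miss  (counter 6, T1.r 5)
Mismatch at 8.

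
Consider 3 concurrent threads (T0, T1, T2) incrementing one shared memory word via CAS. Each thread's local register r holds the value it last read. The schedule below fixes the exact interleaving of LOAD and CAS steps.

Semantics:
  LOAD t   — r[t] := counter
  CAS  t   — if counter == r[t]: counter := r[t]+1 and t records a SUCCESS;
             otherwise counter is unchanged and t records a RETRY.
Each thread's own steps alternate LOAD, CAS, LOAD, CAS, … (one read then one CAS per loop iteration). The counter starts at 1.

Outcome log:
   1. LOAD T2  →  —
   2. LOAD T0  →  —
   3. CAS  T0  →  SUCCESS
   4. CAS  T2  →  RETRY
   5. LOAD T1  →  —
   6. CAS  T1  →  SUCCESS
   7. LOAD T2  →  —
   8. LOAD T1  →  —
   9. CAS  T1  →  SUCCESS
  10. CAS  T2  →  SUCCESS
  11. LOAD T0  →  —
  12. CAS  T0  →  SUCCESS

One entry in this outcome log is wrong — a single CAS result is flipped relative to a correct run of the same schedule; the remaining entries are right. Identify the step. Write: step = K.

Reference trace:
   1) LOAD T2:  M=1  r_T2=1
   2) LOAD T0:  M=1  r_T0=1
   3) CAS  T0:  M=2  r_T0=1 ✓
   4) CAS  T2:  M=2  r_T2=1 ✗
   5) LOAD T1:  M=2  r_T1=2
   6) CAS  T1:  M=3  r_T1=2 ✓
   7) LOAD T2:  M=3  r_T2=3
   8) LOAD T1:  M=3  r_T1=3
   9) CAS  T1:  M=4  r_T1=3 ✓
  10) CAS  T2:  M=4  r_T2=3 ✗
  11) LOAD T0:  M=4  r_T0=4
  12) CAS  T0:  M=5  r_T0=4 ✓
Log disagrees first at step 10.

step = 10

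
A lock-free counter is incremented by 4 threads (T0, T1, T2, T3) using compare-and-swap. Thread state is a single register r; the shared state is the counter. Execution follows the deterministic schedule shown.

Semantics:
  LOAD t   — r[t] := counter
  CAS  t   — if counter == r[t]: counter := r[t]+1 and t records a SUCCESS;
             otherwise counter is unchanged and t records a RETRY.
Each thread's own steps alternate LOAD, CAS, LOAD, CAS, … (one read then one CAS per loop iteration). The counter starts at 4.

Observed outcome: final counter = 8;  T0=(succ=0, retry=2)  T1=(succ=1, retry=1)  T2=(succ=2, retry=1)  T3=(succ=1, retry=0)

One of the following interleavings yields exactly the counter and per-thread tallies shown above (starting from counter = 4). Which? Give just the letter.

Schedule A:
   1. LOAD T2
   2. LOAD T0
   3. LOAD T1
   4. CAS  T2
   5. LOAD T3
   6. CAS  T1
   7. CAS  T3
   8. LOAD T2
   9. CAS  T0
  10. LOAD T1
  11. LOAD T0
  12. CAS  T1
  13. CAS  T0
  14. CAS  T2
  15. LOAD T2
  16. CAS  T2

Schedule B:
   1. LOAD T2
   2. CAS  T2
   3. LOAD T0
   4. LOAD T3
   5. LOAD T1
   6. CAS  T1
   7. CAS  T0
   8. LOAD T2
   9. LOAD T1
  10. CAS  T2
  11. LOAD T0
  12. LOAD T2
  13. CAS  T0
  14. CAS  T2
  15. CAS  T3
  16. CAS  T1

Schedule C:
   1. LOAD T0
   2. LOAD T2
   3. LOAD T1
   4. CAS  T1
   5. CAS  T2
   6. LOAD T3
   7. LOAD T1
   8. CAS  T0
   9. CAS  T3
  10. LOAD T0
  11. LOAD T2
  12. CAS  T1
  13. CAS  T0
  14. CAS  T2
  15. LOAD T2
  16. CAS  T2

Tracing schedule A:
step 1: T2 LOAD ⇒ load; ctr=4 reg=4
step 2: T0 LOAD ⇒ load; ctr=4 reg=4
step 3: T1 LOAD ⇒ load; ctr=4 reg=4
step 4: T2 CAS ⇒ ok; ctr=5 reg=4
step 5: T3 LOAD ⇒ load; ctr=5 reg=5
step 6: T1 CAS ⇒ retry; ctr=5 reg=4
step 7: T3 CAS ⇒ ok; ctr=6 reg=5
step 8: T2 LOAD ⇒ load; ctr=6 reg=6
step 9: T0 CAS ⇒ retry; ctr=6 reg=4
step 10: T1 LOAD ⇒ load; ctr=6 reg=6
step 11: T0 LOAD ⇒ load; ctr=6 reg=6
step 12: T1 CAS ⇒ ok; ctr=7 reg=6
step 13: T0 CAS ⇒ retry; ctr=7 reg=6
step 14: T2 CAS ⇒ retry; ctr=7 reg=6
step 15: T2 LOAD ⇒ load; ctr=7 reg=7
step 16: T2 CAS ⇒ ok; ctr=8 reg=7

A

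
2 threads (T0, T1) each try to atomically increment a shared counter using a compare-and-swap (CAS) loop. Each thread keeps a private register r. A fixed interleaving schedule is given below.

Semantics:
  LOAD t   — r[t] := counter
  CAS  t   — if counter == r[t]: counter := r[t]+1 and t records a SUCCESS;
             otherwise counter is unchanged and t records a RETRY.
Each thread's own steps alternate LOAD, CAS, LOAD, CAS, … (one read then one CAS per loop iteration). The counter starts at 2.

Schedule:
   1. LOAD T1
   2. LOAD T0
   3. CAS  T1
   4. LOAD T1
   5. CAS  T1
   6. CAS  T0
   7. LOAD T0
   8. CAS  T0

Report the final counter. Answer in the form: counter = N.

   1) LOAD T1:  M=2  r_T1=2
   2) LOAD T0:  M=2  r_T0=2
   3) CAS  T1:  M=3  r_T1=2 ✓
   4) LOAD T1:  M=3  r_T1=3
   5) CAS  T1:  M=4  r_T1=3 ✓
   6) CAS  T0:  M=4  r_T0=2 ✗
   7) LOAD T0:  M=4  r_T0=4
   8) CAS  T0:  M=5  r_T0=4 ✓

counter = 5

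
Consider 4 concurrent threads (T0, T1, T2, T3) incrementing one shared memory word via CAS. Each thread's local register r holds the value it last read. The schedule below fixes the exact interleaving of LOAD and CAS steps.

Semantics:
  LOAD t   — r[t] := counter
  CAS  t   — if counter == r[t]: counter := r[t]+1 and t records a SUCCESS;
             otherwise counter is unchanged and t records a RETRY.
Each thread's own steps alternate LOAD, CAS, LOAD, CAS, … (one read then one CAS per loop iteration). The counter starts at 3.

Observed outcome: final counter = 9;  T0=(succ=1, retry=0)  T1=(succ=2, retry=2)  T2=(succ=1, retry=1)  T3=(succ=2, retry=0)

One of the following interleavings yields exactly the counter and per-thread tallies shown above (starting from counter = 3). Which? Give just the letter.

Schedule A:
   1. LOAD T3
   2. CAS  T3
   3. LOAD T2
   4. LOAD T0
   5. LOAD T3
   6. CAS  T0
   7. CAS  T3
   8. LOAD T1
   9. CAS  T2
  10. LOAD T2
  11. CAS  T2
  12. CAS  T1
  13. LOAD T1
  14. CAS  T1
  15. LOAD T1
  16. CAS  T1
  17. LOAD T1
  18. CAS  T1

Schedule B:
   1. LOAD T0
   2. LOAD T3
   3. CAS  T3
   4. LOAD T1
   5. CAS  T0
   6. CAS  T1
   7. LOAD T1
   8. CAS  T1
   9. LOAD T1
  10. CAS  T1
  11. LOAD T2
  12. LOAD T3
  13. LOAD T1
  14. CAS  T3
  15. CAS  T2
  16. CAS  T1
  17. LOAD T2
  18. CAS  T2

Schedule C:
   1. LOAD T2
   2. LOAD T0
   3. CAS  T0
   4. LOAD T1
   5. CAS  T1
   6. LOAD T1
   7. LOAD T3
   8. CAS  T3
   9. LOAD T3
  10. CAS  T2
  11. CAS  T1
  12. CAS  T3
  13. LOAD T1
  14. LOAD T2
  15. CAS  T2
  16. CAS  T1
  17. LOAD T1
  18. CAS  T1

Tracing schedule C:
1. LOAD T2 → mem=3 r[T2]=3 [LOAD]
2. LOAD T0 → mem=3 r[T0]=3 [LOAD]
3. CAS T0 → mem=4 r[T0]=3 [OK]
4. LOAD T1 → mem=4 r[T1]=4 [LOAD]
5. CAS T1 → mem=5 r[T1]=4 [OK]
6. LOAD T1 → mem=5 r[T1]=5 [LOAD]
7. LOAD T3 → mem=5 r[T3]=5 [LOAD]
8. CAS T3 → mem=6 r[T3]=5 [OK]
9. LOAD T3 → mem=6 r[T3]=6 [LOAD]
10. CAS T2 → mem=6 r[T2]=3 [RETRY]
11. CAS T1 → mem=6 r[T1]=5 [RETRY]
12. CAS T3 → mem=7 r[T3]=6 [OK]
13. LOAD T1 → mem=7 r[T1]=7 [LOAD]
14. LOAD T2 → mem=7 r[T2]=7 [LOAD]
15. CAS T2 → mem=8 r[T2]=7 [OK]
16. CAS T1 → mem=8 r[T1]=7 [RETRY]
17. LOAD T1 → mem=8 r[T1]=8 [LOAD]
18. CAS T1 → mem=9 r[T1]=8 [OK]

C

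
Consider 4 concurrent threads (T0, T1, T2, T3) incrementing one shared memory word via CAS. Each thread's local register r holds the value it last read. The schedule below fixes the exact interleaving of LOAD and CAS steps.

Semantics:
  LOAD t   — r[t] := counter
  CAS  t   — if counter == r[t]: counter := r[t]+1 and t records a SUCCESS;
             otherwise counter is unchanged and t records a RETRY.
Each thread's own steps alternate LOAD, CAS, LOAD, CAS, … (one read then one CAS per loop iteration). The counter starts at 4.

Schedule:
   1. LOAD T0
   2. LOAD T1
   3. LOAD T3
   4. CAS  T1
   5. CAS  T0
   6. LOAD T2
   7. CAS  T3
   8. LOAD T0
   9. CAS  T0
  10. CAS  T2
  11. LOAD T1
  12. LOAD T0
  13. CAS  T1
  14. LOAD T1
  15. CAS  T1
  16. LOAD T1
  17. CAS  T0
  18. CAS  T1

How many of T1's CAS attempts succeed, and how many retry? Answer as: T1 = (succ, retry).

T1 = (4, 0)

#1 T0 reads 4
#2 T1 reads 4
#3 T3 reads 4
#4 T1 CAS(4→5) writes; counter now 5
#5 T0 CAS(4→5) fails; counter now 5
#6 T2 reads 5
#7 T3 CAS(4→5) fails; counter now 5
#8 T0 reads 5
#9 T0 CAS(5→6) writes; counter now 6
#10 T2 CAS(5→6) fails; counter now 6
#11 T1 reads 6
#12 T0 reads 6
#13 T1 CAS(6→7) writes; counter now 7
#14 T1 reads 7
#15 T1 CAS(7→8) writes; counter now 8
#16 T1 reads 8
#17 T0 CAS(6→7) fails; counter now 8
#18 T1 CAS(8→9) writes; counter now 9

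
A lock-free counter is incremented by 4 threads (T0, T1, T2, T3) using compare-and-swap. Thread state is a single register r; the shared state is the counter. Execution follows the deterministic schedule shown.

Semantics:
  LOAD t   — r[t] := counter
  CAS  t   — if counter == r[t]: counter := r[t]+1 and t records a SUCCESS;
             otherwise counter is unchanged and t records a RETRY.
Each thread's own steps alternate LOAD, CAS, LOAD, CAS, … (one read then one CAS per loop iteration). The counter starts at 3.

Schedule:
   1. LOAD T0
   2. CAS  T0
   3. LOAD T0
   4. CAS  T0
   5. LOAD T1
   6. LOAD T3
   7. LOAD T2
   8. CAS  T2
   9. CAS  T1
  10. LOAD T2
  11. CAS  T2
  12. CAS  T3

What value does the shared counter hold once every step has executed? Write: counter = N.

counter = 7

   1) LOAD T0:  M=3  r_T0=3
   2) CAS  T0:  M=4  r_T0=3 ✓
   3) LOAD T0:  M=4  r_T0=4
   4) CAS  T0:  M=5  r_T0=4 ✓
   5) LOAD T1:  M=5  r_T1=5
   6) LOAD T3:  M=5  r_T3=5
   7) LOAD T2:  M=5  r_T2=5
   8) CAS  T2:  M=6  r_T2=5 ✓
   9) CAS  T1:  M=6  r_T1=5 ✗
  10) LOAD T2:  M=6  r_T2=6
  11) CAS  T2:  M=7  r_T2=6 ✓
  12) CAS  T3:  M=7  r_T3=5 ✗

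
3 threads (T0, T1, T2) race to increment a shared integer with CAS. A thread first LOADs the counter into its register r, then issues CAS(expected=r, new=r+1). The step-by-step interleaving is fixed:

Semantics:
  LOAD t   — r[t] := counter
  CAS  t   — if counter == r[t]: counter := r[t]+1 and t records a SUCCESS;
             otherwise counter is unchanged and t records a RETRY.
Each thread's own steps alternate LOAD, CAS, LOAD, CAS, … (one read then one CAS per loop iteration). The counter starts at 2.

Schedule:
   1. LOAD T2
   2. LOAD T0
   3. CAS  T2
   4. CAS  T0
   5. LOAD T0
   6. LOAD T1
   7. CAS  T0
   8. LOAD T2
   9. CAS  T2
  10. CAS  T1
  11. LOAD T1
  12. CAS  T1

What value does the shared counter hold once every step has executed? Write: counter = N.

counter = 6

#1 T2 reads 2
#2 T0 reads 2
#3 T2 CAS(2→3) writes; counter now 3
#4 T0 CAS(2→3) fails; counter now 3
#5 T0 reads 3
#6 T1 reads 3
#7 T0 CAS(3→4) writes; counter now 4
#8 T2 reads 4
#9 T2 CAS(4→5) writes; counter now 5
#10 T1 CAS(3→4) fails; counter now 5
#11 T1 reads 5
#12 T1 CAS(5→6) writes; counter now 6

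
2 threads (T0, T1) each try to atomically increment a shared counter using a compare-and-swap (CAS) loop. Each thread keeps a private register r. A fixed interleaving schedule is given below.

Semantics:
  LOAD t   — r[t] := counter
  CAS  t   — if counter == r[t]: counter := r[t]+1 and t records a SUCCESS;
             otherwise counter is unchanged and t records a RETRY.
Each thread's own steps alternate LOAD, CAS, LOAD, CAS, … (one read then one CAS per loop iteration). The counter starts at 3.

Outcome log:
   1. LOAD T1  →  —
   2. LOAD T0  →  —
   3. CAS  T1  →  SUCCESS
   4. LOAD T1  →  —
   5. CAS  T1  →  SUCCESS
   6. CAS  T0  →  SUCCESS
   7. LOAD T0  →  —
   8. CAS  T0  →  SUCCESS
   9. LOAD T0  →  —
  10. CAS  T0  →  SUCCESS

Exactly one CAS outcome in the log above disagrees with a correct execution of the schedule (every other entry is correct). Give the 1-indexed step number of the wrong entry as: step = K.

step = 6

Re-executing:
T1 LOAD — after: cnt=3, r=3 — load
T0 LOAD — after: cnt=3, r=3 — load
T1 CAS — after: cnt=4, r=3 — ok
T1 LOAD — after: cnt=4, r=4 — load
T1 CAS — after: cnt=5, r=4 — ok
T0 CAS — after: cnt=5, r=3 — retry
T0 LOAD — after: cnt=5, r=5 — load
T0 CAS — after: cnt=6, r=5 — ok
T0 LOAD — after: cnt=6, r=6 — load
T0 CAS — after: cnt=7, r=6 — ok
Mismatch at 6.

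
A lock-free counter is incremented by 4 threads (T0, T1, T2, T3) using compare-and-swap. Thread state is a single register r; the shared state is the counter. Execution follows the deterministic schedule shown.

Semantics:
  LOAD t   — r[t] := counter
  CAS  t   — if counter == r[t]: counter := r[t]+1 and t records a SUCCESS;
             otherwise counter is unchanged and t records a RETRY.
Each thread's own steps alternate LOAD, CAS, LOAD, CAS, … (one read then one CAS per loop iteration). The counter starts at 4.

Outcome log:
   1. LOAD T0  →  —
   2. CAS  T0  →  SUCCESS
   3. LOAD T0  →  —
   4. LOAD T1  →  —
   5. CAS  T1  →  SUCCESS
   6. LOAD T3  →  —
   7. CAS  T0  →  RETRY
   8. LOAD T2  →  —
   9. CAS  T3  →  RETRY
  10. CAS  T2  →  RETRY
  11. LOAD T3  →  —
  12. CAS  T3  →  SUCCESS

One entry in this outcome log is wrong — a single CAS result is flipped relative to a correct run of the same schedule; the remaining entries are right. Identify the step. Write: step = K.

Re-executing:
T0 LOAD — after: cnt=4, r=4 — load
T0 CAS — after: cnt=5, r=4 — ok
T0 LOAD — after: cnt=5, r=5 — load
T1 LOAD — after: cnt=5, r=5 — load
T1 CAS — after: cnt=6, r=5 — ok
T3 LOAD — after: cnt=6, r=6 — load
T0 CAS — after: cnt=6, r=5 — retry
T2 LOAD — after: cnt=6, r=6 — load
T3 CAS — after: cnt=7, r=6 — ok
T2 CAS — after: cnt=7, r=6 — retry
T3 LOAD — after: cnt=7, r=7 — load
T3 CAS — after: cnt=8, r=7 — ok
Mismatch at 9.

step = 9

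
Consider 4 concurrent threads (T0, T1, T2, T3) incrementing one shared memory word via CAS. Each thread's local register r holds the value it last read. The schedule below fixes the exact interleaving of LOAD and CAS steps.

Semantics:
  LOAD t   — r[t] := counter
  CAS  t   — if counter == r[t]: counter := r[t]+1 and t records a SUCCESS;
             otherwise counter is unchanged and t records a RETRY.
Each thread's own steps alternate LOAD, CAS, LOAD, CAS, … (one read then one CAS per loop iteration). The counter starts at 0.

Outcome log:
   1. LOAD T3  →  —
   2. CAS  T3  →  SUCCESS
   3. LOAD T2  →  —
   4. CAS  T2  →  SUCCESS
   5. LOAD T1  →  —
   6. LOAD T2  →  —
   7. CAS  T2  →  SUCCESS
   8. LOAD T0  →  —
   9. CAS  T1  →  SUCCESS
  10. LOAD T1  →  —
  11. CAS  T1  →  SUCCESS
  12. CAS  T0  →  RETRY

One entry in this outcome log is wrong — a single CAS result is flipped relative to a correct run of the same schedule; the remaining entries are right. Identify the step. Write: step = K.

step = 9

Reference trace:
step 1: T3 LOAD ⇒ load; ctr=0 reg=0
step 2: T3 CAS ⇒ ok; ctr=1 reg=0
step 3: T2 LOAD ⇒ load; ctr=1 reg=1
step 4: T2 CAS ⇒ ok; ctr=2 reg=1
step 5: T1 LOAD ⇒ load; ctr=2 reg=2
step 6: T2 LOAD ⇒ load; ctr=2 reg=2
step 7: T2 CAS ⇒ ok; ctr=3 reg=2
step 8: T0 LOAD ⇒ load; ctr=3 reg=3
step 9: T1 CAS ⇒ retry; ctr=3 reg=2
step 10: T1 LOAD ⇒ load; ctr=3 reg=3
step 11: T1 CAS ⇒ ok; ctr=4 reg=3
step 12: T0 CAS ⇒ retry; ctr=4 reg=3
Mismatch at 9.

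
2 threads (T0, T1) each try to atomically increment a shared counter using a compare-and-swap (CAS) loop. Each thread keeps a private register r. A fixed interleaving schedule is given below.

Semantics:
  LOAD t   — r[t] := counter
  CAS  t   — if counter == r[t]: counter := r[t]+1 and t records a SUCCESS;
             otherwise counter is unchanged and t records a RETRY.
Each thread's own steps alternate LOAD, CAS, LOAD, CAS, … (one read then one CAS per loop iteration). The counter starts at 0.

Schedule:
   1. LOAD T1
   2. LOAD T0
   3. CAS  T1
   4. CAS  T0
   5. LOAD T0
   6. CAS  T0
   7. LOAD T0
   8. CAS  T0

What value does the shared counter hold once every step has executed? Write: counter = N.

#1 T1 reads 0
#2 T0 reads 0
#3 T1 CAS(0→1) writes; counter now 1
#4 T0 CAS(0→1) fails; counter now 1
#5 T0 reads 1
#6 T0 CAS(1→2) writes; counter now 2
#7 T0 reads 2
#8 T0 CAS(2→3) writes; counter now 3

counter = 3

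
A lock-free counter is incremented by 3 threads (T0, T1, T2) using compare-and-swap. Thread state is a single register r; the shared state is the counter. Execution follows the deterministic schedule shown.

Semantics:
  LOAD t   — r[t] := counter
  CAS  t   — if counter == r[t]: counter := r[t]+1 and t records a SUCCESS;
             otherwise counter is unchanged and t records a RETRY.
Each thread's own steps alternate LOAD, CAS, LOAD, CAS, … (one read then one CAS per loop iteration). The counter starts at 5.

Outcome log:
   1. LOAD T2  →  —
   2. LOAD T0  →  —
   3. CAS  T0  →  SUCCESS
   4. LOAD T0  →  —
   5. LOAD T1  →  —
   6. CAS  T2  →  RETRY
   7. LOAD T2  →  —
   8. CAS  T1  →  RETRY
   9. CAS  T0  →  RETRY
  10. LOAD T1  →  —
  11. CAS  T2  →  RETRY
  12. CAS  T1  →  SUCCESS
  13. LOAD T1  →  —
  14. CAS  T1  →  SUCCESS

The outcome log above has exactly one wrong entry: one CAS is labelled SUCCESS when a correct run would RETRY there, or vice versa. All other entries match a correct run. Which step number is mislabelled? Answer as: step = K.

step = 8

Reference trace:
T2 LOAD — after: cnt=5, r=5 — load
T0 LOAD — after: cnt=5, r=5 — load
T0 CAS — after: cnt=6, r=5 — ok
T0 LOAD — after: cnt=6, r=6 — load
T1 LOAD — after: cnt=6, r=6 — load
T2 CAS — after: cnt=6, r=5 — retry
T2 LOAD — after: cnt=6, r=6 — load
T1 CAS — after: cnt=7, r=6 — ok
T0 CAS — after: cnt=7, r=6 — retry
T1 LOAD — after: cnt=7, r=7 — load
T2 CAS — after: cnt=7, r=6 — retry
T1 CAS — after: cnt=8, r=7 — ok
T1 LOAD — after: cnt=8, r=8 — load
T1 CAS — after: cnt=9, r=8 — ok
Flip is step 8.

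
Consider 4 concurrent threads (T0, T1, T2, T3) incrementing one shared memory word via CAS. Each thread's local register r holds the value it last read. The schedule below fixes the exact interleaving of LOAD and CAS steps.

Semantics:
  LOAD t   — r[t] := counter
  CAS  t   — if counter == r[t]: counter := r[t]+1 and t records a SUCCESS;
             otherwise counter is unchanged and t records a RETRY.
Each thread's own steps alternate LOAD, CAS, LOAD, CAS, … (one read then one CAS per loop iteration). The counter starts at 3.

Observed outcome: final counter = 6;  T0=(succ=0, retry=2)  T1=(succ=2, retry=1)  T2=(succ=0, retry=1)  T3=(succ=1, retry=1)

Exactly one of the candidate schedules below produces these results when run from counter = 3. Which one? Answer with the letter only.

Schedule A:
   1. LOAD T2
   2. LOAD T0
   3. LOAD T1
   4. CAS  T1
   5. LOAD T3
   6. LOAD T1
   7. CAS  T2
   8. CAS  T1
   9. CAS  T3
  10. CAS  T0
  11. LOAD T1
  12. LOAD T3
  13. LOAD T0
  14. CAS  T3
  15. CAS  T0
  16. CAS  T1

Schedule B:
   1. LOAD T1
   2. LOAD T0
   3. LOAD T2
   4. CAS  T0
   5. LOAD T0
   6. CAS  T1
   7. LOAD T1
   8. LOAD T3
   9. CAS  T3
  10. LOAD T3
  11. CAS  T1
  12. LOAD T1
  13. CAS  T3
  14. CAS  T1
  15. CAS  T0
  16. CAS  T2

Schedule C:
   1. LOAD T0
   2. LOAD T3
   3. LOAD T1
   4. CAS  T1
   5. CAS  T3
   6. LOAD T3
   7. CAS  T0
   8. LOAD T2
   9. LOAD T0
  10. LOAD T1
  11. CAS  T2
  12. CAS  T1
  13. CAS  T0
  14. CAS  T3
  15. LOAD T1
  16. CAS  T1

A

Tracing schedule A:
[1] T2.load  rd  (counter 3, T2.r 3)
[2] T0.load  rd  (counter 3, T0.r 3)
[3] T1.load  rd  (counter 3, T1.r 3)
[4] T1.cas  hit  (counter 4, T1.r 3)
[5] T3.load  rd  (counter 4, T3.r 4)
[6] T1.load  rd  (counter 4, T1.r 4)
[7] T2.cas  miss  (counter 4, T2.r 3)
[8] T1.cas  hit  (counter 5, T1.r 4)
[9] T3.cas  miss  (counter 5, T3.r 4)
[10] T0.cas  miss  (counter 5, T0.r 3)
[11] T1.load  rd  (counter 5, T1.r 5)
[12] T3.load  rd  (counter 5, T3.r 5)
[13] T0.load  rd  (counter 5, T0.r 5)
[14] T3.cas  hit  (counter 6, T3.r 5)
[15] T0.cas  miss  (counter 6, T0.r 5)
[16] T1.cas  miss  (counter 6, T1.r 5)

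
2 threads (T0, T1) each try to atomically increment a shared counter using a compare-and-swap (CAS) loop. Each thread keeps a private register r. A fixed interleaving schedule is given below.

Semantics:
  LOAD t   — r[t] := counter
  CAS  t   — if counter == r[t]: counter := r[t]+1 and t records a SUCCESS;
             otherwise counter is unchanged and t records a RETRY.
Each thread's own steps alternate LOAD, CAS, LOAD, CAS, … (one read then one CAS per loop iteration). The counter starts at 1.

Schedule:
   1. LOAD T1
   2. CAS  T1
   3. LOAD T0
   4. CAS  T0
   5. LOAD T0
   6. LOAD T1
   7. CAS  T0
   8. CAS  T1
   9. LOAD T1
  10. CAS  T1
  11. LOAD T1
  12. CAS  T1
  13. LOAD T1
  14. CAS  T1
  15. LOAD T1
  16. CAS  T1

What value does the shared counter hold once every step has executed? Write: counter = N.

counter = 8

step 1: T1 LOAD ⇒ load; ctr=1 reg=1
step 2: T1 CAS ⇒ ok; ctr=2 reg=1
step 3: T0 LOAD ⇒ load; ctr=2 reg=2
step 4: T0 CAS ⇒ ok; ctr=3 reg=2
step 5: T0 LOAD ⇒ load; ctr=3 reg=3
step 6: T1 LOAD ⇒ load; ctr=3 reg=3
step 7: T0 CAS ⇒ ok; ctr=4 reg=3
step 8: T1 CAS ⇒ retry; ctr=4 reg=3
step 9: T1 LOAD ⇒ load; ctr=4 reg=4
step 10: T1 CAS ⇒ ok; ctr=5 reg=4
step 11: T1 LOAD ⇒ load; ctr=5 reg=5
step 12: T1 CAS ⇒ ok; ctr=6 reg=5
step 13: T1 LOAD ⇒ load; ctr=6 reg=6
step 14: T1 CAS ⇒ ok; ctr=7 reg=6
step 15: T1 LOAD ⇒ load; ctr=7 reg=7
step 16: T1 CAS ⇒ ok; ctr=8 reg=7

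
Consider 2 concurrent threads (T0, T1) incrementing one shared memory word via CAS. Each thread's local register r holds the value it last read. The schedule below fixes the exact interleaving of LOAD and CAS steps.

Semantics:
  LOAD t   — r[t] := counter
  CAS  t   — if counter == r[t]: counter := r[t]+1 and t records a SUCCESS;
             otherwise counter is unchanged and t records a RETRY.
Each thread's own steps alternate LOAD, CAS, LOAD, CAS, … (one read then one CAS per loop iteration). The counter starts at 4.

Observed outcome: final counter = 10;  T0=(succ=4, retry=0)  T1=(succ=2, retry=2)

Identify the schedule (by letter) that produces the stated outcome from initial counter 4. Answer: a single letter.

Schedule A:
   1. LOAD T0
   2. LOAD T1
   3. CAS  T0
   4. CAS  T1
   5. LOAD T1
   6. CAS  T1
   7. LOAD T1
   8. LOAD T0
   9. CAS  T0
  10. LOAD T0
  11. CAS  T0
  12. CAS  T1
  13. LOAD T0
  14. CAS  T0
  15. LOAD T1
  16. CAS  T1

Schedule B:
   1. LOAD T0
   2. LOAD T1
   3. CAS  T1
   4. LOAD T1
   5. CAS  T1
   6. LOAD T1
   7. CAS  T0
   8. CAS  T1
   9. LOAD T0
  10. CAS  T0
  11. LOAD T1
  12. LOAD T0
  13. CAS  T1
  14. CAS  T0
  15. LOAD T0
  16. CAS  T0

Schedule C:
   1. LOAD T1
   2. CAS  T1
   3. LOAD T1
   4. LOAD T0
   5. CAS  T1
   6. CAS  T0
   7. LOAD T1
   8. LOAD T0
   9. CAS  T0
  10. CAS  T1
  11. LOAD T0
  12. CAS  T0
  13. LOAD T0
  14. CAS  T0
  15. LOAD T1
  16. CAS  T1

A

Simulating candidate A:
#1 T0 reads 4
#2 T1 reads 4
#3 T0 CAS(4→5) writes; counter now 5
#4 T1 CAS(4→5) fails; counter now 5
#5 T1 reads 5
#6 T1 CAS(5→6) writes; counter now 6
#7 T1 reads 6
#8 T0 reads 6
#9 T0 CAS(6→7) writes; counter now 7
#10 T0 reads 7
#11 T0 CAS(7→8) writes; counter now 8
#12 T1 CAS(6→7) fails; counter now 8
#13 T0 reads 8
#14 T0 CAS(8→9) writes; counter now 9
#15 T1 reads 9
#16 T1 CAS(9→10) writes; counter now 10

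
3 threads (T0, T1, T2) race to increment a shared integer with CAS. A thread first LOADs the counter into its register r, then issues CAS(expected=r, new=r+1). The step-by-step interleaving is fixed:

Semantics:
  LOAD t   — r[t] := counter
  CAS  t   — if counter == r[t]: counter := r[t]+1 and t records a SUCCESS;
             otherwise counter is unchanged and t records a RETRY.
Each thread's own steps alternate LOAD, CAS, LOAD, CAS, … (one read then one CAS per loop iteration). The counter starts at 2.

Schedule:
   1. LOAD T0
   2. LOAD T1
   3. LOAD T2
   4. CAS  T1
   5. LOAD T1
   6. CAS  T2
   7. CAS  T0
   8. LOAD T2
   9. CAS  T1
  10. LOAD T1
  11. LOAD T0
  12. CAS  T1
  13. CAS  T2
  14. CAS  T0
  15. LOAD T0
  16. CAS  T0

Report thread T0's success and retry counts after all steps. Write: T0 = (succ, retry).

T0 = (1, 2)

#1 T0 reads 2
#2 T1 reads 2
#3 T2 reads 2
#4 T1 CAS(2→3) writes; counter now 3
#5 T1 reads 3
#6 T2 CAS(2→3) fails; counter now 3
#7 T0 CAS(2→3) fails; counter now 3
#8 T2 reads 3
#9 T1 CAS(3→4) writes; counter now 4
#10 T1 reads 4
#11 T0 reads 4
#12 T1 CAS(4→5) writes; counter now 5
#13 T2 CAS(3→4) fails; counter now 5
#14 T0 CAS(4→5) fails; counter now 5
#15 T0 reads 5
#16 T0 CAS(5→6) writes; counter now 6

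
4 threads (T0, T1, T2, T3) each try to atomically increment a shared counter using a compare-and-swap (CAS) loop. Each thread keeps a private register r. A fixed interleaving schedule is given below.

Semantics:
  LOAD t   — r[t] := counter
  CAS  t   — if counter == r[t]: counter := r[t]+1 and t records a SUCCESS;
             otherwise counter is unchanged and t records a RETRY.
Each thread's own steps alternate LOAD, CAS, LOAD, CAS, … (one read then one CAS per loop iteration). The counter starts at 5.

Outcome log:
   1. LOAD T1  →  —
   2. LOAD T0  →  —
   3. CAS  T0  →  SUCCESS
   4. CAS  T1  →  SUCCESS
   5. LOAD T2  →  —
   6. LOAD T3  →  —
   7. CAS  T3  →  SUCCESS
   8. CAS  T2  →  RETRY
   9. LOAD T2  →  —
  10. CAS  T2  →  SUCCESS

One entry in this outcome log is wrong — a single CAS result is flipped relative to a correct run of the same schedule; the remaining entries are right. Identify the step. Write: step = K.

Re-executing:
T1 LOAD — after: cnt=5, r=5 — load
T0 LOAD — after: cnt=5, r=5 — load
T0 CAS — after: cnt=6, r=5 — ok
T1 CAS — after: cnt=6, r=5 — retry
T2 LOAD — after: cnt=6, r=6 — load
T3 LOAD — after: cnt=6, r=6 — load
T3 CAS — after: cnt=7, r=6 — ok
T2 CAS — after: cnt=7, r=6 — retry
T2 LOAD — after: cnt=7, r=7 — load
T2 CAS — after: cnt=8, r=7 — ok
Flip is step 4.

step = 4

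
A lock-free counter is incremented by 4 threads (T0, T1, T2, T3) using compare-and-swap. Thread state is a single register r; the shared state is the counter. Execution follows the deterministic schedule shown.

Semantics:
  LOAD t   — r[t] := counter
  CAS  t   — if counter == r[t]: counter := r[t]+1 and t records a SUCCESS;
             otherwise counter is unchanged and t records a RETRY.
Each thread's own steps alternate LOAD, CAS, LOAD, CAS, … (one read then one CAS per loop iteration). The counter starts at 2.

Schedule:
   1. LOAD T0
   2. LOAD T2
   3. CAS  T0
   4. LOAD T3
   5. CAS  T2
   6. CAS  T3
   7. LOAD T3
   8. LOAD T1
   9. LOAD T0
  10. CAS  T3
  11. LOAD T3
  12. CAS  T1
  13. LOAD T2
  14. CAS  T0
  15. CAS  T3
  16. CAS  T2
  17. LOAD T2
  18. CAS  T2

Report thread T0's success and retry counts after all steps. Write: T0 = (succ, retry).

   1) LOAD T0:  M=2  r_T0=2
   2) LOAD T2:  M=2  r_T2=2
   3) CAS  T0:  M=3  r_T0=2 ✓
   4) LOAD T3:  M=3  r_T3=3
   5) CAS  T2:  M=3  r_T2=2 ✗
   6) CAS  T3:  M=4  r_T3=3 ✓
   7) LOAD T3:  M=4  r_T3=4
   8) LOAD T1:  M=4  r_T1=4
   9) LOAD T0:  M=4  r_T0=4
  10) CAS  T3:  M=5  r_T3=4 ✓
  11) LOAD T3:  M=5  r_T3=5
  12) CAS  T1:  M=5  r_T1=4 ✗
  13) LOAD T2:  M=5  r_T2=5
  14) CAS  T0:  M=5  r_T0=4 ✗
  15) CAS  T3:  M=6  r_T3=5 ✓
  16) CAS  T2:  M=6  r_T2=5 ✗
  17) LOAD T2:  M=6  r_T2=6
  18) CAS  T2:  M=7  r_T2=6 ✓

T0 = (1, 1)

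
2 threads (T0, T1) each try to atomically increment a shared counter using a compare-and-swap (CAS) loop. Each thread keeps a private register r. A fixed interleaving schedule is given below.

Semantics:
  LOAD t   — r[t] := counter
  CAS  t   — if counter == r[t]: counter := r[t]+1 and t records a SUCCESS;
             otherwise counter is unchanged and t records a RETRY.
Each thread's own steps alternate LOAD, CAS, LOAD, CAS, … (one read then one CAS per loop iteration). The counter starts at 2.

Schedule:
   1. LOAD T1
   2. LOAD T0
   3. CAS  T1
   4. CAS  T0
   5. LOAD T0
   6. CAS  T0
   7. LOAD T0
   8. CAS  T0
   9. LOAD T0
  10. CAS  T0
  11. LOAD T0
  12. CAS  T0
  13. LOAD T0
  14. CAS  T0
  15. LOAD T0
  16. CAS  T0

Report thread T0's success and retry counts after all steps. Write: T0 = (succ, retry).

#1 T1 reads 2
#2 T0 reads 2
#3 T1 CAS(2→3) writes; counter now 3
#4 T0 CAS(2→3) fails; counter now 3
#5 T0 reads 3
#6 T0 CAS(3→4) writes; counter now 4
#7 T0 reads 4
#8 T0 CAS(4→5) writes; counter now 5
#9 T0 reads 5
#10 T0 CAS(5→6) writes; counter now 6
#11 T0 reads 6
#12 T0 CAS(6→7) writes; counter now 7
#13 T0 reads 7
#14 T0 CAS(7→8) writes; counter now 8
#15 T0 reads 8
#16 T0 CAS(8→9) writes; counter now 9

T0 = (6, 1)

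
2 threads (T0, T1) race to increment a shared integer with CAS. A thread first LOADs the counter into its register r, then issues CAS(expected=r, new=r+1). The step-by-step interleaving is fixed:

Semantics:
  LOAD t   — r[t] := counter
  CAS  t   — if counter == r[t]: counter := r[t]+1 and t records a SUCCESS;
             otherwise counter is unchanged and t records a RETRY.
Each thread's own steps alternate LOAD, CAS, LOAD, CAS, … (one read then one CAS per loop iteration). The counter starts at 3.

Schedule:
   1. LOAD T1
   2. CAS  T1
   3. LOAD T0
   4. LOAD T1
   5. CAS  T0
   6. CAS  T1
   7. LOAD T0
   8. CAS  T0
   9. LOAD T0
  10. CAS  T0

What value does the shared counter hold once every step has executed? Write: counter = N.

T1 LOAD — after: cnt=3, r=3 — load
T1 CAS — after: cnt=4, r=3 — ok
T0 LOAD — after: cnt=4, r=4 — load
T1 LOAD — after: cnt=4, r=4 — load
T0 CAS — after: cnt=5, r=4 — ok
T1 CAS — after: cnt=5, r=4 — retry
T0 LOAD — after: cnt=5, r=5 — load
T0 CAS — after: cnt=6, r=5 — ok
T0 LOAD — after: cnt=6, r=6 — load
T0 CAS — after: cnt=7, r=6 — ok

counter = 7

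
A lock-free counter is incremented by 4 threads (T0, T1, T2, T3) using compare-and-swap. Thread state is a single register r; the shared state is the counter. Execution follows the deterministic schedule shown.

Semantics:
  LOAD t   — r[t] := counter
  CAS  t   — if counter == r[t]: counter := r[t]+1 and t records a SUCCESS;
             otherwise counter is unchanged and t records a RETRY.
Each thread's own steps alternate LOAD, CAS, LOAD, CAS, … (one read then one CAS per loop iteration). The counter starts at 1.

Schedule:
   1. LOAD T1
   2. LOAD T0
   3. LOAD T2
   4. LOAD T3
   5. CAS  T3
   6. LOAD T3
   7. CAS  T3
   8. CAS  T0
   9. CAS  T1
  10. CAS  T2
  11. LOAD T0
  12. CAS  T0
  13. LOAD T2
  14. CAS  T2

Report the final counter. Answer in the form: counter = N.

1. LOAD T1 → mem=1 r[T1]=1 [LOAD]
2. LOAD T0 → mem=1 r[T0]=1 [LOAD]
3. LOAD T2 → mem=1 r[T2]=1 [LOAD]
4. LOAD T3 → mem=1 r[T3]=1 [LOAD]
5. CAS T3 → mem=2 r[T3]=1 [OK]
6. LOAD T3 → mem=2 r[T3]=2 [LOAD]
7. CAS T3 → mem=3 r[T3]=2 [OK]
8. CAS T0 → mem=3 r[T0]=1 [RETRY]
9. CAS T1 → mem=3 r[T1]=1 [RETRY]
10. CAS T2 → mem=3 r[T2]=1 [RETRY]
11. LOAD T0 → mem=3 r[T0]=3 [LOAD]
12. CAS T0 → mem=4 r[T0]=3 [OK]
13. LOAD T2 → mem=4 r[T2]=4 [LOAD]
14. CAS T2 → mem=5 r[T2]=4 [OK]

counter = 5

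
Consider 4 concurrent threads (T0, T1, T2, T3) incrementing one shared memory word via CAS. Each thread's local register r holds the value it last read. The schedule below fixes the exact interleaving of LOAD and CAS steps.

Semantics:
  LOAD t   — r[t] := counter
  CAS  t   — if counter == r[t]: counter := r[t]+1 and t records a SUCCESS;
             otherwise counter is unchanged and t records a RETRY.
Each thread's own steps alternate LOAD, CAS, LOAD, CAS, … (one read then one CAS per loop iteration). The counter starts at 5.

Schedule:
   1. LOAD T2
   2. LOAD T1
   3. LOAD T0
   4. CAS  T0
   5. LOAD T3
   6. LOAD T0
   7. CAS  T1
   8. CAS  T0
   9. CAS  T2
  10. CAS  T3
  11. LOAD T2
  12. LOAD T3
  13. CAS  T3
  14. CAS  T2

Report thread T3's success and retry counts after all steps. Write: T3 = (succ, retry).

#1 T2 reads 5
#2 T1 reads 5
#3 T0 reads 5
#4 T0 CAS(5→6) writes; counter now 6
#5 T3 reads 6
#6 T0 reads 6
#7 T1 CAS(5→6) fails; counter now 6
#8 T0 CAS(6→7) writes; counter now 7
#9 T2 CAS(5→6) fails; counter now 7
#10 T3 CAS(6→7) fails; counter now 7
#11 T2 reads 7
#12 T3 reads 7
#13 T3 CAS(7→8) writes; counter now 8
#14 T2 CAS(7→8) fails; counter now 8

T3 = (1, 1)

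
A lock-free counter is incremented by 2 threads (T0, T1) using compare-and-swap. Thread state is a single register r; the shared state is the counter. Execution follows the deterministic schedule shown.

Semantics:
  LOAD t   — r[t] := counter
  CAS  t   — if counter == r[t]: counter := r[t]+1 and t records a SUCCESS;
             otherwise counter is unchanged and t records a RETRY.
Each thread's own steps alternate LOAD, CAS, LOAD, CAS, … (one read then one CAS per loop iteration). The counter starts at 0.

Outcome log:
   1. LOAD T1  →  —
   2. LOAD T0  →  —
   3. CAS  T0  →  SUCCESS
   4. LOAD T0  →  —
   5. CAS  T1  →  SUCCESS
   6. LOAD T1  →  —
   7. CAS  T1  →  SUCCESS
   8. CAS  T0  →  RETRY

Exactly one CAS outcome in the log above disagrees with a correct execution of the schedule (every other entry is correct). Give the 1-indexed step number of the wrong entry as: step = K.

step = 5

Reference trace:
1. LOAD T1 → mem=0 r[T1]=0 [LOAD]
2. LOAD T0 → mem=0 r[T0]=0 [LOAD]
3. CAS T0 → mem=1 r[T0]=0 [OK]
4. LOAD T0 → mem=1 r[T0]=1 [LOAD]
5. CAS T1 → mem=1 r[T1]=0 [RETRY]
6. LOAD T1 → mem=1 r[T1]=1 [LOAD]
7. CAS T1 → mem=2 r[T1]=1 [OK]
8. CAS T0 → mem=2 r[T0]=1 [RETRY]
Flip is step 5.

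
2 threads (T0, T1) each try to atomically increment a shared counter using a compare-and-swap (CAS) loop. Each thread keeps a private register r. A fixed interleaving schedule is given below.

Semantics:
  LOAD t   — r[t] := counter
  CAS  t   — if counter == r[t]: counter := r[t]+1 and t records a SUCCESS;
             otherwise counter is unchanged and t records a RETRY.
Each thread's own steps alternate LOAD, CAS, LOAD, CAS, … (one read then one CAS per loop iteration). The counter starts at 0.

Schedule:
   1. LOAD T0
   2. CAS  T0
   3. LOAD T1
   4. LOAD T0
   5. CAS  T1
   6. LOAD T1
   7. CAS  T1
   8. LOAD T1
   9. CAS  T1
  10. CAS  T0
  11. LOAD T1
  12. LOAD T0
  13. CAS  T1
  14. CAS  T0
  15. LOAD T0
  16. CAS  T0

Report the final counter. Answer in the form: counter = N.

step 1: T0 LOAD ⇒ load; ctr=0 reg=0
step 2: T0 CAS ⇒ ok; ctr=1 reg=0
step 3: T1 LOAD ⇒ load; ctr=1 reg=1
step 4: T0 LOAD ⇒ load; ctr=1 reg=1
step 5: T1 CAS ⇒ ok; ctr=2 reg=1
step 6: T1 LOAD ⇒ load; ctr=2 reg=2
step 7: T1 CAS ⇒ ok; ctr=3 reg=2
step 8: T1 LOAD ⇒ load; ctr=3 reg=3
step 9: T1 CAS ⇒ ok; ctr=4 reg=3
step 10: T0 CAS ⇒ retry; ctr=4 reg=1
step 11: T1 LOAD ⇒ load; ctr=4 reg=4
step 12: T0 LOAD ⇒ load; ctr=4 reg=4
step 13: T1 CAS ⇒ ok; ctr=5 reg=4
step 14: T0 CAS ⇒ retry; ctr=5 reg=4
step 15: T0 LOAD ⇒ load; ctr=5 reg=5
step 16: T0 CAS ⇒ ok; ctr=6 reg=5

counter = 6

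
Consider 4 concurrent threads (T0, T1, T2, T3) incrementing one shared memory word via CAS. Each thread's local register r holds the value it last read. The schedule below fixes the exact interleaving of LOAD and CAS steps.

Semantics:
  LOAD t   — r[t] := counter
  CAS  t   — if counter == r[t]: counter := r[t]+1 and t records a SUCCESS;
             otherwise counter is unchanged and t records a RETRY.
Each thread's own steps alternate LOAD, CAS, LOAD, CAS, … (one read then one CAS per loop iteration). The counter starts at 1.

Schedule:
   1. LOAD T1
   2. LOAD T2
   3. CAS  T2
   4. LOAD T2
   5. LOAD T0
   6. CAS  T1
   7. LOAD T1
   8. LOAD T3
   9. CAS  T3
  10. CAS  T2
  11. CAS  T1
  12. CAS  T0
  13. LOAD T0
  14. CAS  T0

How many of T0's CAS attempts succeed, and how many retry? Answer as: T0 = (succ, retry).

T0 = (1, 1)

[1] T1.load  rd  (counter 1, T1.r 1)
[2] T2.load  rd  (counter 1, T2.r 1)
[3] T2.cas  hit  (counter 2, T2.r 1)
[4] T2.load  rd  (counter 2, T2.r 2)
[5] T0.load  rd  (counter 2, T0.r 2)
[6] T1.cas  miss  (counter 2, T1.r 1)
[7] T1.load  rd  (counter 2, T1.r 2)
[8] T3.load  rd  (counter 2, T3.r 2)
[9] T3.cas  hit  (counter 3, T3.r 2)
[10] T2.cas  miss  (counter 3, T2.r 2)
[11] T1.cas  miss  (counter 3, T1.r 2)
[12] T0.cas  miss  (counter 3, T0.r 2)
[13] T0.load  rd  (counter 3, T0.r 3)
[14] T0.cas  hit  (counter 4, T0.r 3)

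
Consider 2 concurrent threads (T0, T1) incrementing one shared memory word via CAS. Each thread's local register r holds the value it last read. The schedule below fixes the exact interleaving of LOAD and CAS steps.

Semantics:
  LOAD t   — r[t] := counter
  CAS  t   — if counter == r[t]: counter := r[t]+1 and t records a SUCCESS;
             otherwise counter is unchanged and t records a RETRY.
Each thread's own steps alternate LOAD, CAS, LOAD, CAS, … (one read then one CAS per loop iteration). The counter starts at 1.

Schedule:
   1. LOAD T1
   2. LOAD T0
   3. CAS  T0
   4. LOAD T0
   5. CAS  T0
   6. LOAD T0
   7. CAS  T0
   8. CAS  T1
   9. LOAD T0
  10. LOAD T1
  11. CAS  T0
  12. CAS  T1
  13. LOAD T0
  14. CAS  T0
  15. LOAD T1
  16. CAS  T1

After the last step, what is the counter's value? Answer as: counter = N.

T1 LOAD — after: cnt=1, r=1 — load
T0 LOAD — after: cnt=1, r=1 — load
T0 CAS — after: cnt=2, r=1 — ok
T0 LOAD — after: cnt=2, r=2 — load
T0 CAS — after: cnt=3, r=2 — ok
T0 LOAD — after: cnt=3, r=3 — load
T0 CAS — after: cnt=4, r=3 — ok
T1 CAS — after: cnt=4, r=1 — retry
T0 LOAD — after: cnt=4, r=4 — load
T1 LOAD — after: cnt=4, r=4 — load
T0 CAS — after: cnt=5, r=4 — ok
T1 CAS — after: cnt=5, r=4 — retry
T0 LOAD — after: cnt=5, r=5 — load
T0 CAS — after: cnt=6, r=5 — ok
T1 LOAD — after: cnt=6, r=6 — load
T1 CAS — after: cnt=7, r=6 — ok

counter = 7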